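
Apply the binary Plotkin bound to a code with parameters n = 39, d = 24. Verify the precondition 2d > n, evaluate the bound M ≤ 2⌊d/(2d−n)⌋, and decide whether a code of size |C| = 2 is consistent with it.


Plotkin bound M ≤ 4; given |C| = 2 ≤ bound (satisfied).

Check applicability: 2d = 48, n = 39.
2d − n = 9 > 0, so Plotkin applies.
Compute d/(2d−n) = 24/9 ≈ 2.6667.
⌊d/(2d−n)⌋ = 2.
Plotkin bound: M ≤ 2·2 = 4.
Given |C| = 2, check: satisfied.
This |C| is below the Plotkin bound.


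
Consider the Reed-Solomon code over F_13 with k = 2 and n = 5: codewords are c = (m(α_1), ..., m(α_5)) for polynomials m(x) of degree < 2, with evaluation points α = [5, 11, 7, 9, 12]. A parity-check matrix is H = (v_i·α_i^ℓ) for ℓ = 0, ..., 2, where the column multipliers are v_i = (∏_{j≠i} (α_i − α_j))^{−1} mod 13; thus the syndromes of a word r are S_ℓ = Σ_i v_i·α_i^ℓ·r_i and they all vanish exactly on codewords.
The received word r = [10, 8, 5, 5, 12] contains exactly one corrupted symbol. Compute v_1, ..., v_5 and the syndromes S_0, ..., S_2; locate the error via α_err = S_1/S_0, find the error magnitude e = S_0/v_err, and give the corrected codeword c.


S = (2, 5, 6), error at position 4, error magnitude e = 5, c = [10, 8, 5, 0, 12].

Step 1: column multipliers v_i = (∏_{j≠i}(α_i − α_j))^{−1} mod 13.
  i = 1 (α = 5): (5−11)(5−7)(5−9)(5−12) = (−6)·(−2)·(−4)·(−7) = 336 ≡ 11, so v_1 = 11^{−1} = 6 (mod 13).
  i = 2 (α = 11): (11−5)(11−7)(11−9)(11−12) = 6·4·2·(−1) = −48 ≡ 4, so v_2 = 4^{−1} = 10 (mod 13).
  i = 3 (α = 7): (7−5)(7−11)(7−9)(7−12) = 2·(−4)·(−2)·(−5) = −80 ≡ 11, so v_3 = 11^{−1} = 6 (mod 13).
  i = 4 (α = 9): (9−5)(9−11)(9−7)(9−12) = 4·(−2)·2·(−3) = 48 ≡ 9, so v_4 = 9^{−1} = 3 (mod 13).
  i = 5 (α = 12): (12−5)(12−11)(12−7)(12−9) = 7·1·5·3 = 105 ≡ 1, so v_5 = 1^{−1} = 1 (mod 13).
  v = [6, 10, 6, 3, 1].
Step 2: syndromes of r = [10, 8, 5, 5, 12] (all sums mod 13).
  S_0 = Σ v_i r_i = 6·10 + 10·8 + 6·5 + 3·5 + 1·12 = 197 ≡ 2.
  S_1 = Σ v_i α_i r_i = 6·5·10 + 10·11·8 + 6·7·5 + 3·9·5 + 1·12·12 = 1669 ≡ 5.
  α_i^2 mod 13 = [12, 4, 10, 3, 1].
  S_2 = Σ v_i α_i^2 r_i = 6·12·10 + 10·4·8 + 6·10·5 + 3·3·5 + 1·1·12 = 1397 ≡ 6.
  S = (2, 5, 6) ≠ 0, so r is not a codeword (an error is present).
Step 3: locate the error. For a single error e at position i, S_ℓ = v_i·e·α_i^ℓ, so α_err = S_1/S_0.
  S_0^{−1} = 2^{−1} = 7 (mod 13), so α_err = 5·7 = 35 ≡ 9 = α_4. Error position i = 4.
  Consistency check: S_2/S_1 = 6·8 = 48 ≡ 9 = α_err ✓ (single-error assumption holds).
Step 4: error magnitude e = S_0/v_4 = S_0·∏_{j≠4}(α_4 − α_j) = 2·9 = 18 ≡ 5 (mod 13).
Step 5: correct position 4: c_4 = r_4 − e = 5 − 5 ≡ 0 (mod 13). Hence c = [10, 8, 5, 0, 12].
  Check: interpolating c through the α_i gives m(x) = 3 + 4·x (degree < 2) with m(α_i) = c_i for every i, so c is indeed a codeword.


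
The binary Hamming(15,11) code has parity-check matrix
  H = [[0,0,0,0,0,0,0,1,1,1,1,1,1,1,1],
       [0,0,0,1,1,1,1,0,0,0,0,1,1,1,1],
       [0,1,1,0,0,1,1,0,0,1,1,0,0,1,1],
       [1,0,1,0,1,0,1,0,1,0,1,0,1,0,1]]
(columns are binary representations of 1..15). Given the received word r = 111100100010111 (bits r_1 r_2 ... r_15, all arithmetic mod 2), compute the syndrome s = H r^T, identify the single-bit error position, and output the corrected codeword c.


s = (0, 1, 0, 0)^T, error position = 4, corrected codeword c = 111000100010111

Compute s = H r^T mod 2 one row at a time:
  s_1 = 0 + 0 + 0 + 1 + 0 + 1 + 1 + 1 = 4 ≡ 0 (mod 2).
  s_2 = 1 + 0 + 0 + 1 + 0 + 1 + 1 + 1 = 5 ≡ 1 (mod 2).
  s_3 = 1 + 1 + 0 + 1 + 0 + 1 + 1 + 1 = 6 ≡ 0 (mod 2).
  s_4 = 1 + 1 + 0 + 1 + 0 + 1 + 1 + 1 = 6 ≡ 0 (mod 2).
s = (0, 1, 0, 0)^T — this equals column 4 of H (binary 0100), so error is at position 4.
Correct: flip bit 4 of r = 111100100010111 to get c = 111000100010111.


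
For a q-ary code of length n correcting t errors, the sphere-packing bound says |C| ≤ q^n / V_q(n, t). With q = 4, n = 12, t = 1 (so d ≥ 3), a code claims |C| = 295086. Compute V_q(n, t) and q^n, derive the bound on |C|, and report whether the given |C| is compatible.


V_q(n, t) = 37, q^n = 16777216, Hamming bound = 453438, |C| = 295086 ≤ bound (satisfied).

Step 1: Compute V_q(n, t) = Σ_{j=0}^1 C(n, j) (q−1)^j.
  j = 0: C(12,0)·(3)^0 = 1·1 = 1.
  j = 1: C(12,1)·(3)^1 = 12·3 = 36.
  V_q(n, t) = 1 + 36 = 37.
Step 2: q^n = 4^12 = 16777216.
Step 3: Hamming bound ⌊q^n / V_q(n,t)⌋ = ⌊16777216/37⌋ = 453438.
Step 4: Compare |C| = 295086 to 453438: satisfied.
The claimed |C| lies below the Hamming bound.


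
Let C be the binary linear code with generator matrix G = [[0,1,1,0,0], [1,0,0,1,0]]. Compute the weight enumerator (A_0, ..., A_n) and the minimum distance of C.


Weight distribution: A_0 = 1, A_2 = 2, A_4 = 1. Minimum distance d = 2.

Enumerate all 2^2 = 4 messages m ∈ F_2^2.
For each, compute codeword c = mG in F_2^5, then tally its weight.
  m = 00 → c = 00000, weight = 0.
  m = 10 → c = 01100, weight = 2.
  m = 01 → c = 10010, weight = 2.
  m = 11 → c = 11110, weight = 4.
Tally weights:
  weight 0: 1 codewords.
  weight 2: 2 codewords.
  weight 4: 1 codewords.
Minimum distance d = smallest w > 0 with A_w > 0 = 2.
Sanity: Σ A_w = 4 = 2^2 = 4 ✓.


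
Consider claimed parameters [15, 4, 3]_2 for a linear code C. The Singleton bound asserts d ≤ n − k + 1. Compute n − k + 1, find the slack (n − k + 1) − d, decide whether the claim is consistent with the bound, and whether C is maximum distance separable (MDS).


Singleton RHS = n − k + 1 = 12, slack = 9, bound satisfied, not MDS.

Singleton bound: d ≤ n − k + 1.
Here n = 15, k = 4, so n − k + 1 = 12.
Given d = 3, check d ≤ 12: YES.
Slack = (n − k + 1) − d = 9.
The code is NOT MDS (slack = 9 > 0).
Description: the claimed parameters are [15, 4, 3]_2; such a code would be non-MDS.


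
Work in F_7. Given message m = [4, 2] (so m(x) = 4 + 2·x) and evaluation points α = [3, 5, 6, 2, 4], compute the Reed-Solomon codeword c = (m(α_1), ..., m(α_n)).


c = [3, 0, 2, 1, 5]

Message polynomial: m(x) = 4 + 2·x (mod 7).
For each evaluation point α_i, compute m(α_i) mod 7:
  α_1 = 3: Horner steps 2 → 3, so m(3) = 3.
  α_2 = 5: Horner steps 2 → 0, so m(5) = 0.
  α_3 = 6: Horner steps 2 → 2, so m(6) = 2.
  α_4 = 2: Horner steps 2 → 1, so m(2) = 1.
  α_5 = 4: Horner steps 2 → 5, so m(4) = 5.
Codeword c = [3, 0, 2, 1, 5] ∈ F_7^5.


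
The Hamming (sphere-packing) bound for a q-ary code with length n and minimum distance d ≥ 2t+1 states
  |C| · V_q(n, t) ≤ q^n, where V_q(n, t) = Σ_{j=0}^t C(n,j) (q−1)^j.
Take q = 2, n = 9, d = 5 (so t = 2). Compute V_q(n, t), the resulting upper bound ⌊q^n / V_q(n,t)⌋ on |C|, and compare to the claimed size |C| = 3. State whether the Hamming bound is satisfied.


V_q(n, t) = 46, q^n = 512, Hamming bound = 11, |C| = 3 ≤ bound (satisfied).

Step 1: Compute V_q(n, t) = Σ_{j=0}^2 C(n, j) (q−1)^j.
  j = 0: C(9,0)·(1)^0 = 1·1 = 1.
  j = 1: C(9,1)·(1)^1 = 9·1 = 9.
  j = 2: C(9,2)·(1)^2 = 36·1 = 36.
  V_q(n, t) = 1 + 9 + 36 = 46.
Step 2: q^n = 2^9 = 512.
Step 3: Hamming bound ⌊q^n / V_q(n,t)⌋ = ⌊512/46⌋ = 11.
Step 4: Compare |C| = 3 to 11: satisfied.
The claimed |C| lies below the Hamming bound.


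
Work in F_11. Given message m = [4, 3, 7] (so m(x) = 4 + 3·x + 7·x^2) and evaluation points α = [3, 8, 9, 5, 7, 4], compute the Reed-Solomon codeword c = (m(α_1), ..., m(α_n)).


c = [10, 3, 4, 7, 5, 7]

Message polynomial: m(x) = 4 + 3·x + 7·x^2 (mod 11).
For each evaluation point α_i, compute m(α_i) mod 11:
  α_1 = 3: Horner steps 7 → 2 → 10, so m(3) = 10.
  α_2 = 8: Horner steps 7 → 4 → 3, so m(8) = 3.
  α_3 = 9: Horner steps 7 → 0 → 4, so m(9) = 4.
  α_4 = 5: Horner steps 7 → 5 → 7, so m(5) = 7.
  α_5 = 7: Horner steps 7 → 8 → 5, so m(7) = 5.
  α_6 = 4: Horner steps 7 → 9 → 7, so m(4) = 7.
Codeword c = [10, 3, 4, 7, 5, 7] ∈ F_11^6.


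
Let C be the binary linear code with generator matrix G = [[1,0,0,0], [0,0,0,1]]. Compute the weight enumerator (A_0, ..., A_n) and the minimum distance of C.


Weight distribution: A_0 = 1, A_1 = 2, A_2 = 1. Minimum distance d = 1.

Enumerate all 2^2 = 4 messages m ∈ F_2^2.
For each, compute codeword c = mG in F_2^4, then tally its weight.
  m = 00 → c = 0000, weight = 0.
  m = 10 → c = 1000, weight = 1.
  m = 01 → c = 0001, weight = 1.
  m = 11 → c = 1001, weight = 2.
Tally weights:
  weight 0: 1 codewords.
  weight 1: 2 codewords.
  weight 2: 1 codewords.
Minimum distance d = smallest w > 0 with A_w > 0 = 1.
Sanity: Σ A_w = 4 = 2^2 = 4 ✓.


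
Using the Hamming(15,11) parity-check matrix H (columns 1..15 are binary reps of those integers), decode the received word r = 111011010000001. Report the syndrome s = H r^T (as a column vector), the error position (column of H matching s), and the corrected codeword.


s = (0, 1, 0, 0)^T, error position = 4, corrected codeword c = 111111010000001

Compute s = H r^T mod 2 one row at a time:
  s_1 = 1 + 0 + 0 + 0 + 0 + 0 + 0 + 1 = 2 ≡ 0 (mod 2).
  s_2 = 0 + 1 + 1 + 0 + 0 + 0 + 0 + 1 = 3 ≡ 1 (mod 2).
  s_3 = 1 + 1 + 1 + 0 + 0 + 0 + 0 + 1 = 4 ≡ 0 (mod 2).
  s_4 = 1 + 1 + 1 + 0 + 0 + 0 + 0 + 1 = 4 ≡ 0 (mod 2).
s = (0, 1, 0, 0)^T — this equals column 4 of H (binary 0100), so error is at position 4.
Correct: flip bit 4 of r = 111011010000001 to get c = 111111010000001.


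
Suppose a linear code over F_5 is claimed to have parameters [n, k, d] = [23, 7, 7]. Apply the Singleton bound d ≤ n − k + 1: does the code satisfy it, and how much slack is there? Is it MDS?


Singleton RHS = n − k + 1 = 17, slack = 10, bound satisfied, not MDS.

Singleton bound: d ≤ n − k + 1.
Here n = 23, k = 7, so n − k + 1 = 17.
Given d = 7, check d ≤ 17: YES.
Slack = (n − k + 1) − d = 10.
The code is NOT MDS (slack = 10 > 0).
Description: the claimed parameters are [23, 7, 7]_5; such a code would be non-MDS.


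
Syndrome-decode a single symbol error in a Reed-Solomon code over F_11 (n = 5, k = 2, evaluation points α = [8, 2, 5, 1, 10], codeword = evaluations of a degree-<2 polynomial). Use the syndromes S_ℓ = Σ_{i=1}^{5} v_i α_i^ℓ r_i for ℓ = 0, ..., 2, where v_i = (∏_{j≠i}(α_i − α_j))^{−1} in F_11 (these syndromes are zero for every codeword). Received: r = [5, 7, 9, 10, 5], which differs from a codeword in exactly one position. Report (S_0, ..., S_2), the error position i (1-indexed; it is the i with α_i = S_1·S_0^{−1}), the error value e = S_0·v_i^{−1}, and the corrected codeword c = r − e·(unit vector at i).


S = (5, 7, 1), error at position 1, error magnitude e = 5, c = [0, 7, 9, 10, 5].

Step 1: column multipliers v_i = (∏_{j≠i}(α_i − α_j))^{−1} mod 11.
  i = 1 (α = 8): (8−2)(8−5)(8−1)(8−10) = 6·3·7·(−2) = −252 ≡ 1, so v_1 = 1^{−1} = 1 (mod 11).
  i = 2 (α = 2): (2−8)(2−5)(2−1)(2−10) = (−6)·(−3)·1·(−8) = −144 ≡ 10, so v_2 = 10^{−1} = 10 (mod 11).
  i = 3 (α = 5): (5−8)(5−2)(5−1)(5−10) = (−3)·3·4·(−5) = 180 ≡ 4, so v_3 = 4^{−1} = 3 (mod 11).
  i = 4 (α = 1): (1−8)(1−2)(1−5)(1−10) = (−7)·(−1)·(−4)·(−9) = 252 ≡ 10, so v_4 = 10^{−1} = 10 (mod 11).
  i = 5 (α = 10): (10−8)(10−2)(10−5)(10−1) = 2·8·5·9 = 720 ≡ 5, so v_5 = 5^{−1} = 9 (mod 11).
  v = [1, 10, 3, 10, 9].
Step 2: syndromes of r = [5, 7, 9, 10, 5] (all sums mod 11).
  S_0 = Σ v_i r_i = 1·5 + 10·7 + 3·9 + 10·10 + 9·5 = 247 ≡ 5.
  S_1 = Σ v_i α_i r_i = 1·8·5 + 10·2·7 + 3·5·9 + 10·1·10 + 9·10·5 = 865 ≡ 7.
  α_i^2 mod 11 = [9, 4, 3, 1, 1].
  S_2 = Σ v_i α_i^2 r_i = 1·9·5 + 10·4·7 + 3·3·9 + 10·1·10 + 9·1·5 = 551 ≡ 1.
  S = (5, 7, 1) ≠ 0, so r is not a codeword (an error is present).
Step 3: locate the error. For a single error e at position i, S_ℓ = v_i·e·α_i^ℓ, so α_err = S_1/S_0.
  S_0^{−1} = 5^{−1} = 9 (mod 11), so α_err = 7·9 = 63 ≡ 8 = α_1. Error position i = 1.
  Consistency check: S_2/S_1 = 1·8 = 8 ≡ 8 = α_err ✓ (single-error assumption holds).
Step 4: error magnitude e = S_0/v_1 = S_0·∏_{j≠1}(α_1 − α_j) = 5·1 = 5 ≡ 5 (mod 11).
Step 5: correct position 1: c_1 = r_1 − e = 5 − 5 ≡ 0 (mod 11). Hence c = [0, 7, 9, 10, 5].
  Check: interpolating c through the α_i gives m(x) = 2 + 8·x (degree < 2) with m(α_i) = c_i for every i, so c is indeed a codeword.


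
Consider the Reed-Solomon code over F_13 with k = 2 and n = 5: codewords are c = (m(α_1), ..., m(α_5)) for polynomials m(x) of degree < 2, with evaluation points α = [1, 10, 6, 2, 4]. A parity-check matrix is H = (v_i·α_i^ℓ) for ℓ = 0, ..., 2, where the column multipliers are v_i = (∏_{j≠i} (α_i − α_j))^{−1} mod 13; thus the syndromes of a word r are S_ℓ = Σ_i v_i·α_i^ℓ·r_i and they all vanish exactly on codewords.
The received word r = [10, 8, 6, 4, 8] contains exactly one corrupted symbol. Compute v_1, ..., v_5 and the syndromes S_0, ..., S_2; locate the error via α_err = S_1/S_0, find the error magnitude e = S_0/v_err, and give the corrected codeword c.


S = (6, 11, 5), error at position 5, error magnitude e = 3, c = [10, 8, 6, 4, 5].

Step 1: column multipliers v_i = (∏_{j≠i}(α_i − α_j))^{−1} mod 13.
  i = 1 (α = 1): (1−10)(1−6)(1−2)(1−4) = (−9)·(−5)·(−1)·(−3) = 135 ≡ 5, so v_1 = 5^{−1} = 8 (mod 13).
  i = 2 (α = 10): (10−1)(10−6)(10−2)(10−4) = 9·4·8·6 = 1728 ≡ 12, so v_2 = 12^{−1} = 12 (mod 13).
  i = 3 (α = 6): (6−1)(6−10)(6−2)(6−4) = 5·(−4)·4·2 = −160 ≡ 9, so v_3 = 9^{−1} = 3 (mod 13).
  i = 4 (α = 2): (2−1)(2−10)(2−6)(2−4) = 1·(−8)·(−4)·(−2) = −64 ≡ 1, so v_4 = 1^{−1} = 1 (mod 13).
  i = 5 (α = 4): (4−1)(4−10)(4−6)(4−2) = 3·(−6)·(−2)·2 = 72 ≡ 7, so v_5 = 7^{−1} = 2 (mod 13).
  v = [8, 12, 3, 1, 2].
Step 2: syndromes of r = [10, 8, 6, 4, 8] (all sums mod 13).
  S_0 = Σ v_i r_i = 8·10 + 12·8 + 3·6 + 1·4 + 2·8 = 214 ≡ 6.
  S_1 = Σ v_i α_i r_i = 8·1·10 + 12·10·8 + 3·6·6 + 1·2·4 + 2·4·8 = 1220 ≡ 11.
  α_i^2 mod 13 = [1, 9, 10, 4, 3].
  S_2 = Σ v_i α_i^2 r_i = 8·1·10 + 12·9·8 + 3·10·6 + 1·4·4 + 2·3·8 = 1188 ≡ 5.
  S = (6, 11, 5) ≠ 0, so r is not a codeword (an error is present).
Step 3: locate the error. For a single error e at position i, S_ℓ = v_i·e·α_i^ℓ, so α_err = S_1/S_0.
  S_0^{−1} = 6^{−1} = 11 (mod 13), so α_err = 11·11 = 121 ≡ 4 = α_5. Error position i = 5.
  Consistency check: S_2/S_1 = 5·6 = 30 ≡ 4 = α_err ✓ (single-error assumption holds).
Step 4: error magnitude e = S_0/v_5 = S_0·∏_{j≠5}(α_5 − α_j) = 6·7 = 42 ≡ 3 (mod 13).
Step 5: correct position 5: c_5 = r_5 − e = 8 − 3 ≡ 5 (mod 13). Hence c = [10, 8, 6, 4, 5].
  Check: interpolating c through the α_i gives m(x) = 3 + 7·x (degree < 2) with m(α_i) = c_i for every i, so c is indeed a codeword.


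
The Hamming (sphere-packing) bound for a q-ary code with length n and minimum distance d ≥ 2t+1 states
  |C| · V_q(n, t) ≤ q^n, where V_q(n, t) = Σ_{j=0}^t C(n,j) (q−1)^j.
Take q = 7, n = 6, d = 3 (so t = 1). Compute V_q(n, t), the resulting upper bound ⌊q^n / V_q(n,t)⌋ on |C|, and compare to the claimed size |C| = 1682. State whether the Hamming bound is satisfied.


V_q(n, t) = 37, q^n = 117649, Hamming bound = 3179, |C| = 1682 ≤ bound (satisfied).

Step 1: Compute V_q(n, t) = Σ_{j=0}^1 C(n, j) (q−1)^j.
  j = 0: C(6,0)·(6)^0 = 1·1 = 1.
  j = 1: C(6,1)·(6)^1 = 6·6 = 36.
  V_q(n, t) = 1 + 36 = 37.
Step 2: q^n = 7^6 = 117649.
Step 3: Hamming bound ⌊q^n / V_q(n,t)⌋ = ⌊117649/37⌋ = 3179.
Step 4: Compare |C| = 1682 to 3179: satisfied.
The claimed |C| lies below the Hamming bound.


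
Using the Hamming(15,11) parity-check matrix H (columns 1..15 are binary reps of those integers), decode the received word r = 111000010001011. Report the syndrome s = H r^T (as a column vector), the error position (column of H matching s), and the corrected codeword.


s = (0, 1, 0, 1)^T, error position = 5, corrected codeword c = 111010010001011

Compute s = H r^T mod 2 one row at a time:
  s_1 = 1 + 0 + 0 + 0 + 1 + 0 + 1 + 1 = 4 ≡ 0 (mod 2).
  s_2 = 0 + 0 + 0 + 0 + 1 + 0 + 1 + 1 = 3 ≡ 1 (mod 2).
  s_3 = 1 + 1 + 0 + 0 + 0 + 0 + 1 + 1 = 4 ≡ 0 (mod 2).
  s_4 = 1 + 1 + 0 + 0 + 0 + 0 + 0 + 1 = 3 ≡ 1 (mod 2).
s = (0, 1, 0, 1)^T — this equals column 5 of H (binary 0101), so error is at position 5.
Correct: flip bit 5 of r = 111000010001011 to get c = 111010010001011.


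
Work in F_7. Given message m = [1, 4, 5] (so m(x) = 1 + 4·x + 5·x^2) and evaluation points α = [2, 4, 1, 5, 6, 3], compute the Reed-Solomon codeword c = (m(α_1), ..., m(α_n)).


c = [1, 6, 3, 6, 2, 2]

Message polynomial: m(x) = 1 + 4·x + 5·x^2 (mod 7).
For each evaluation point α_i, compute m(α_i) mod 7:
  α_1 = 2: Horner steps 5 → 0 → 1, so m(2) = 1.
  α_2 = 4: Horner steps 5 → 3 → 6, so m(4) = 6.
  α_3 = 1: Horner steps 5 → 2 → 3, so m(1) = 3.
  α_4 = 5: Horner steps 5 → 1 → 6, so m(5) = 6.
  α_5 = 6: Horner steps 5 → 6 → 2, so m(6) = 2.
  α_6 = 3: Horner steps 5 → 5 → 2, so m(3) = 2.
Codeword c = [1, 6, 3, 6, 2, 2] ∈ F_7^6.


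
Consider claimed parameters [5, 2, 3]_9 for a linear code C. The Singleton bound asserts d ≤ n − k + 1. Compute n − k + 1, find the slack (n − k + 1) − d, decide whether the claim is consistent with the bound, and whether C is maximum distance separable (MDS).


Singleton RHS = n − k + 1 = 4, slack = 1, bound satisfied, not MDS.

Singleton bound: d ≤ n − k + 1.
Here n = 5, k = 2, so n − k + 1 = 4.
Given d = 3, check d ≤ 4: YES.
Slack = (n − k + 1) − d = 1.
The code is NOT MDS (slack = 1 > 0).
Description: the claimed parameters are [5, 2, 3]_9; such a code would be non-MDS.


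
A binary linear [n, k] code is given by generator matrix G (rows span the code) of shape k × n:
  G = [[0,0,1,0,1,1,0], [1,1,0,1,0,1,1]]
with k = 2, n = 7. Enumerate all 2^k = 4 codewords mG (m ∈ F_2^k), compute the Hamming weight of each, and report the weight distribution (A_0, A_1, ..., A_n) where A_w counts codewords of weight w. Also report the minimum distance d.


Weight distribution: A_0 = 1, A_3 = 1, A_5 = 1, A_6 = 1. Minimum distance d = 3.

Enumerate all 2^2 = 4 messages m ∈ F_2^2.
For each, compute codeword c = mG in F_2^7, then tally its weight.
  m = 00 → c = 0000000, weight = 0.
  m = 10 → c = 0010110, weight = 3.
  m = 01 → c = 1101011, weight = 5.
  m = 11 → c = 1111101, weight = 6.
Tally weights:
  weight 0: 1 codewords.
  weight 3: 1 codewords.
  weight 5: 1 codewords.
  weight 6: 1 codewords.
Minimum distance d = smallest w > 0 with A_w > 0 = 3.
Sanity: Σ A_w = 4 = 2^2 = 4 ✓.


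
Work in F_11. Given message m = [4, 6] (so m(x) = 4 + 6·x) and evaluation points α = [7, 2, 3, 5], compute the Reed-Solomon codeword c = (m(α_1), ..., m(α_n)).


c = [2, 5, 0, 1]

Message polynomial: m(x) = 4 + 6·x (mod 11).
For each evaluation point α_i, compute m(α_i) mod 11:
  α_1 = 7: Horner steps 6 → 2, so m(7) = 2.
  α_2 = 2: Horner steps 6 → 5, so m(2) = 5.
  α_3 = 3: Horner steps 6 → 0, so m(3) = 0.
  α_4 = 5: Horner steps 6 → 1, so m(5) = 1.
Codeword c = [2, 5, 0, 1] ∈ F_11^4.


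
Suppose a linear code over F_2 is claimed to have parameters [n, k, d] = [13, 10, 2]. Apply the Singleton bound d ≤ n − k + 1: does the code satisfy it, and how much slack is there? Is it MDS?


Singleton RHS = n − k + 1 = 4, slack = 2, bound satisfied, not MDS.

Singleton bound: d ≤ n − k + 1.
Here n = 13, k = 10, so n − k + 1 = 4.
Given d = 2, check d ≤ 4: YES.
Slack = (n − k + 1) − d = 2.
The code is NOT MDS (slack = 2 > 0).
Description: the claimed parameters are [13, 10, 2]_2; such a code would be non-MDS.


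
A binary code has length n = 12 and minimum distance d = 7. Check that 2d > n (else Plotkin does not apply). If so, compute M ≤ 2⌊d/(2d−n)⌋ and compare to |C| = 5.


Plotkin bound M ≤ 6; given |C| = 5 ≤ bound (satisfied).

Check applicability: 2d = 14, n = 12.
2d − n = 2 > 0, so Plotkin applies.
Compute d/(2d−n) = 7/2 ≈ 3.5000.
⌊d/(2d−n)⌋ = 3.
Plotkin bound: M ≤ 2·3 = 6.
Given |C| = 5, check: satisfied.
This |C| is below the Plotkin bound.


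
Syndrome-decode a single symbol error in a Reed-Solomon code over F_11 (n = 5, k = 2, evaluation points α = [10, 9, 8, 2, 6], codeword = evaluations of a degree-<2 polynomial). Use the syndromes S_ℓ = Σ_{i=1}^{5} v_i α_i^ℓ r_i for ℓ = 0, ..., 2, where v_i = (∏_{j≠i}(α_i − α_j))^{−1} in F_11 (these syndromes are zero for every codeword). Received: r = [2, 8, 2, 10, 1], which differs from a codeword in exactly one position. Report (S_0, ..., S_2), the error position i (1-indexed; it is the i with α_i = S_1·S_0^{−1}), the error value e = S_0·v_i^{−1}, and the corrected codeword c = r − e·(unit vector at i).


S = (6, 5, 6), error at position 1, error magnitude e = 10, c = [3, 8, 2, 10, 1].

Step 1: column multipliers v_i = (∏_{j≠i}(α_i − α_j))^{−1} mod 11.
  i = 1 (α = 10): (10−9)(10−8)(10−2)(10−6) = 1·2·8·4 = 64 ≡ 9, so v_1 = 9^{−1} = 5 (mod 11).
  i = 2 (α = 9): (9−10)(9−8)(9−2)(9−6) = (−1)·1·7·3 = −21 ≡ 1, so v_2 = 1^{−1} = 1 (mod 11).
  i = 3 (α = 8): (8−10)(8−9)(8−2)(8−6) = (−2)·(−1)·6·2 = 24 ≡ 2, so v_3 = 2^{−1} = 6 (mod 11).
  i = 4 (α = 2): (2−10)(2−9)(2−8)(2−6) = (−8)·(−7)·(−6)·(−4) = 1344 ≡ 2, so v_4 = 2^{−1} = 6 (mod 11).
  i = 5 (α = 6): (6−10)(6−9)(6−8)(6−2) = (−4)·(−3)·(−2)·4 = −96 ≡ 3, so v_5 = 3^{−1} = 4 (mod 11).
  v = [5, 1, 6, 6, 4].
Step 2: syndromes of r = [2, 8, 2, 10, 1] (all sums mod 11).
  S_0 = Σ v_i r_i = 5·2 + 1·8 + 6·2 + 6·10 + 4·1 = 94 ≡ 6.
  S_1 = Σ v_i α_i r_i = 5·10·2 + 1·9·8 + 6·8·2 + 6·2·10 + 4·6·1 = 412 ≡ 5.
  α_i^2 mod 11 = [1, 4, 9, 4, 3].
  S_2 = Σ v_i α_i^2 r_i = 5·1·2 + 1·4·8 + 6·9·2 + 6·4·10 + 4·3·1 = 402 ≡ 6.
  S = (6, 5, 6) ≠ 0, so r is not a codeword (an error is present).
Step 3: locate the error. For a single error e at position i, S_ℓ = v_i·e·α_i^ℓ, so α_err = S_1/S_0.
  S_0^{−1} = 6^{−1} = 2 (mod 11), so α_err = 5·2 = 10 ≡ 10 = α_1. Error position i = 1.
  Consistency check: S_2/S_1 = 6·9 = 54 ≡ 10 = α_err ✓ (single-error assumption holds).
Step 4: error magnitude e = S_0/v_1 = S_0·∏_{j≠1}(α_1 − α_j) = 6·9 = 54 ≡ 10 (mod 11).
Step 5: correct position 1: c_1 = r_1 − e = 2 − 10 ≡ 3 (mod 11). Hence c = [3, 8, 2, 10, 1].
  Check: interpolating c through the α_i gives m(x) = 9 + 6·x (degree < 2) with m(α_i) = c_i for every i, so c is indeed a codeword.


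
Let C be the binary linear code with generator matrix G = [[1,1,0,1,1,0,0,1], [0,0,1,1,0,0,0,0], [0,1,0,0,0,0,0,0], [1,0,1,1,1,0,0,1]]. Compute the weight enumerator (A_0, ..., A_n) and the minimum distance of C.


Weight distribution: A_0 = 1, A_1 = 3, A_2 = 3, A_3 = 2, A_4 = 3, A_5 = 3, A_6 = 1. Minimum distance d = 1.

Enumerate all 2^4 = 16 messages m ∈ F_2^4.
For each, compute codeword c = mG in F_2^8, then tally its weight.
  m = 0000 → c = 00000000, weight = 0.
  m = 1000 → c = 11011001, weight = 5.
  m = 0100 → c = 00110000, weight = 2.
  m = 1100 → c = 11101001, weight = 5.
  m = 0010 → c = 01000000, weight = 1.
  m = 1010 → c = 10011001, weight = 4.
  m = 0110 → c = 01110000, weight = 3.
  m = 1110 → c = 10101001, weight = 4.
  m = 0001 → c = 10111001, weight = 5.
  m = 1001 → c = 01100000, weight = 2.
  m = 0101 → c = 10001001, weight = 3.
  m = 1101 → c = 01010000, weight = 2.
  m = 0011 → c = 11111001, weight = 6.
  m = 1011 → c = 00100000, weight = 1.
  m = 0111 → c = 11001001, weight = 4.
  m = 1111 → c = 00010000, weight = 1.
Tally weights:
  weight 0: 1 codewords.
  weight 1: 3 codewords.
  weight 2: 3 codewords.
  weight 3: 2 codewords.
  weight 4: 3 codewords.
  weight 5: 3 codewords.
  weight 6: 1 codewords.
Minimum distance d = smallest w > 0 with A_w > 0 = 1.
Sanity: Σ A_w = 16 = 2^4 = 16 ✓.


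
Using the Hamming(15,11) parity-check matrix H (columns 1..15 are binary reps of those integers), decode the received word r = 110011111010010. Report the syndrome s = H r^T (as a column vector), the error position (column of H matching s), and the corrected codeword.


s = (0, 0, 1, 1)^T, error position = 3, corrected codeword c = 111011111010010

Compute s = H r^T mod 2 one row at a time:
  s_1 = 1 + 1 + 0 + 1 + 0 + 0 + 1 + 0 = 4 ≡ 0 (mod 2).
  s_2 = 0 + 1 + 1 + 1 + 0 + 0 + 1 + 0 = 4 ≡ 0 (mod 2).
  s_3 = 1 + 0 + 1 + 1 + 0 + 1 + 1 + 0 = 5 ≡ 1 (mod 2).
  s_4 = 1 + 0 + 1 + 1 + 1 + 1 + 0 + 0 = 5 ≡ 1 (mod 2).
s = (0, 0, 1, 1)^T — this equals column 3 of H (binary 0011), so error is at position 3.
Correct: flip bit 3 of r = 110011111010010 to get c = 111011111010010.


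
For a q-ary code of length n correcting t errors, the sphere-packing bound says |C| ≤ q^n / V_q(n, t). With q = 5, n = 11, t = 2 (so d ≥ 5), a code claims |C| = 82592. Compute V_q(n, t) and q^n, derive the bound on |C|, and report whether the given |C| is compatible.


V_q(n, t) = 925, q^n = 48828125, Hamming bound = 52787, |C| = 82592 > bound (violated).

Step 1: Compute V_q(n, t) = Σ_{j=0}^2 C(n, j) (q−1)^j.
  j = 0: C(11,0)·(4)^0 = 1·1 = 1.
  j = 1: C(11,1)·(4)^1 = 11·4 = 44.
  j = 2: C(11,2)·(4)^2 = 55·16 = 880.
  V_q(n, t) = 1 + 44 + 880 = 925.
Step 2: q^n = 5^11 = 48828125.
Step 3: Hamming bound ⌊q^n / V_q(n,t)⌋ = ⌊48828125/925⌋ = 52787.
Step 4: Compare |C| = 82592 to 52787: violated.
The claimed |C| lies above the Hamming bound, so no 5-ary code of length 11 with d ≥ 5 can have 82592 codewords.


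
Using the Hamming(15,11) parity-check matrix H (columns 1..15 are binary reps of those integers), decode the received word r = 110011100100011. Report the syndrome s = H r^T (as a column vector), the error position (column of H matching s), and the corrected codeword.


s = (1, 1, 0, 0)^T, error position = 12, corrected codeword c = 110011100101011

Compute s = H r^T mod 2 one row at a time:
  s_1 = 0 + 0 + 1 + 0 + 0 + 0 + 1 + 1 = 3 ≡ 1 (mod 2).
  s_2 = 0 + 1 + 1 + 1 + 0 + 0 + 1 + 1 = 5 ≡ 1 (mod 2).
  s_3 = 1 + 0 + 1 + 1 + 1 + 0 + 1 + 1 = 6 ≡ 0 (mod 2).
  s_4 = 1 + 0 + 1 + 1 + 0 + 0 + 0 + 1 = 4 ≡ 0 (mod 2).
s = (1, 1, 0, 0)^T — this equals column 12 of H (binary 1100), so error is at position 12.
Correct: flip bit 12 of r = 110011100100011 to get c = 110011100101011.


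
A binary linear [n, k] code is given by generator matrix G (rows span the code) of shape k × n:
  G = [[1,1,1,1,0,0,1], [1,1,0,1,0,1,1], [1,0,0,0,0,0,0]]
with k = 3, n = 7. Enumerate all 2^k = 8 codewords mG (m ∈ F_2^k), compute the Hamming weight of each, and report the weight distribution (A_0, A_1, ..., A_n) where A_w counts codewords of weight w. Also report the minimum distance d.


Weight distribution: A_0 = 1, A_1 = 1, A_2 = 1, A_3 = 1, A_4 = 2, A_5 = 2. Minimum distance d = 1.

Enumerate all 2^3 = 8 messages m ∈ F_2^3.
For each, compute codeword c = mG in F_2^7, then tally its weight.
  m = 000 → c = 0000000, weight = 0.
  m = 100 → c = 1111001, weight = 5.
  m = 010 → c = 1101011, weight = 5.
  m = 110 → c = 0010010, weight = 2.
  m = 001 → c = 1000000, weight = 1.
  m = 101 → c = 0111001, weight = 4.
  m = 011 → c = 0101011, weight = 4.
  m = 111 → c = 1010010, weight = 3.
Tally weights:
  weight 0: 1 codewords.
  weight 1: 1 codewords.
  weight 2: 1 codewords.
  weight 3: 1 codewords.
  weight 4: 2 codewords.
  weight 5: 2 codewords.
Minimum distance d = smallest w > 0 with A_w > 0 = 1.
Sanity: Σ A_w = 8 = 2^3 = 8 ✓.


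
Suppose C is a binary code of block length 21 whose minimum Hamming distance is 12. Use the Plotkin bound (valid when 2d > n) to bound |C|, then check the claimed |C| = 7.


Plotkin bound M ≤ 8; given |C| = 7 ≤ bound (satisfied).

Check applicability: 2d = 24, n = 21.
2d − n = 3 > 0, so Plotkin applies.
Compute d/(2d−n) = 12/3 ≈ 4.0000.
⌊d/(2d−n)⌋ = 4.
Plotkin bound: M ≤ 2·4 = 8.
Given |C| = 7, check: satisfied.
This |C| is below the Plotkin bound.


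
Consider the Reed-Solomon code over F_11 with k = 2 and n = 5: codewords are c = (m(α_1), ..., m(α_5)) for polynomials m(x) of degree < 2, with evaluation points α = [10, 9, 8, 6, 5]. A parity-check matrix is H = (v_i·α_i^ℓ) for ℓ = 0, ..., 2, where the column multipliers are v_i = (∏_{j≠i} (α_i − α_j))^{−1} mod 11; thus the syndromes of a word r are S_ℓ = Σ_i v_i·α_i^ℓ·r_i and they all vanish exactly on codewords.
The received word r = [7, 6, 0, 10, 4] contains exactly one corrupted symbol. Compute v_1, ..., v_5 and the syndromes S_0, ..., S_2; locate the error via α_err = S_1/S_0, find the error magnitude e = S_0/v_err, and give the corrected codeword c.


S = (4, 7, 4), error at position 1, error magnitude e = 6, c = [1, 6, 0, 10, 4].

Step 1: column multipliers v_i = (∏_{j≠i}(α_i − α_j))^{−1} mod 11.
  i = 1 (α = 10): (10−9)(10−8)(10−6)(10−5) = 1·2·4·5 = 40 ≡ 7, so v_1 = 7^{−1} = 8 (mod 11).
  i = 2 (α = 9): (9−10)(9−8)(9−6)(9−5) = (−1)·1·3·4 = −12 ≡ 10, so v_2 = 10^{−1} = 10 (mod 11).
  i = 3 (α = 8): (8−10)(8−9)(8−6)(8−5) = (−2)·(−1)·2·3 = 12 ≡ 1, so v_3 = 1^{−1} = 1 (mod 11).
  i = 4 (α = 6): (6−10)(6−9)(6−8)(6−5) = (−4)·(−3)·(−2)·1 = −24 ≡ 9, so v_4 = 9^{−1} = 5 (mod 11).
  i = 5 (α = 5): (5−10)(5−9)(5−8)(5−6) = (−5)·(−4)·(−3)·(−1) = 60 ≡ 5, so v_5 = 5^{−1} = 9 (mod 11).
  v = [8, 10, 1, 5, 9].
Step 2: syndromes of r = [7, 6, 0, 10, 4] (all sums mod 11).
  S_0 = Σ v_i r_i = 8·7 + 10·6 + 1·0 + 5·10 + 9·4 = 202 ≡ 4.
  S_1 = Σ v_i α_i r_i = 8·10·7 + 10·9·6 + 1·8·0 + 5·6·10 + 9·5·4 = 1580 ≡ 7.
  α_i^2 mod 11 = [1, 4, 9, 3, 3].
  S_2 = Σ v_i α_i^2 r_i = 8·1·7 + 10·4·6 + 1·9·0 + 5·3·10 + 9·3·4 = 554 ≡ 4.
  S = (4, 7, 4) ≠ 0, so r is not a codeword (an error is present).
Step 3: locate the error. For a single error e at position i, S_ℓ = v_i·e·α_i^ℓ, so α_err = S_1/S_0.
  S_0^{−1} = 4^{−1} = 3 (mod 11), so α_err = 7·3 = 21 ≡ 10 = α_1. Error position i = 1.
  Consistency check: S_2/S_1 = 4·8 = 32 ≡ 10 = α_err ✓ (single-error assumption holds).
Step 4: error magnitude e = S_0/v_1 = S_0·∏_{j≠1}(α_1 − α_j) = 4·7 = 28 ≡ 6 (mod 11).
Step 5: correct position 1: c_1 = r_1 − e = 7 − 6 ≡ 1 (mod 11). Hence c = [1, 6, 0, 10, 4].
  Check: interpolating c through the α_i gives m(x) = 7 + 6·x (degree < 2) with m(α_i) = c_i for every i, so c is indeed a codeword.


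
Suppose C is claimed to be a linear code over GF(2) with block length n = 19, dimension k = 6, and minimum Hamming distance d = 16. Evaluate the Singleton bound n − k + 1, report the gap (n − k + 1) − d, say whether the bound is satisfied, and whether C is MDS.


Singleton RHS = n − k + 1 = 14, slack = -2, bound violated (no such code; not MDS).

Singleton bound: d ≤ n − k + 1.
Here n = 19, k = 6, so n − k + 1 = 14.
Given d = 16, check d ≤ 14: NO.
Slack = (n − k + 1) − d = -2.
The slack is negative: d = 16 exceeds n − k + 1 = 14 by 2, so the Singleton bound is violated and no linear [19, 6, 16]_2 code can exist. In particular it is not MDS (MDS requires d = n − k + 1 exactly).
Description: the claimed parameters are [19, 6, 16]_2; such a code would be impossible (violates the Singleton bound).


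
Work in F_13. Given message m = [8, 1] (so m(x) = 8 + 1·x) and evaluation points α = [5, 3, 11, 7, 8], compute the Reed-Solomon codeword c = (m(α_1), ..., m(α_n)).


c = [0, 11, 6, 2, 3]

Message polynomial: m(x) = 8 + 1·x (mod 13).
For each evaluation point α_i, compute m(α_i) mod 13:
  α_1 = 5: Horner steps 1 → 0, so m(5) = 0.
  α_2 = 3: Horner steps 1 → 11, so m(3) = 11.
  α_3 = 11: Horner steps 1 → 6, so m(11) = 6.
  α_4 = 7: Horner steps 1 → 2, so m(7) = 2.
  α_5 = 8: Horner steps 1 → 3, so m(8) = 3.
Codeword c = [0, 11, 6, 2, 3] ∈ F_13^5.


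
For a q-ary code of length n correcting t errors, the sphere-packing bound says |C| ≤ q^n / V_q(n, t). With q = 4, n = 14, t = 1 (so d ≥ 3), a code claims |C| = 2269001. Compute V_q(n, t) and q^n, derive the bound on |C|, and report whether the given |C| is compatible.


V_q(n, t) = 43, q^n = 268435456, Hamming bound = 6242685, |C| = 2269001 ≤ bound (satisfied).

Step 1: Compute V_q(n, t) = Σ_{j=0}^1 C(n, j) (q−1)^j.
  j = 0: C(14,0)·(3)^0 = 1·1 = 1.
  j = 1: C(14,1)·(3)^1 = 14·3 = 42.
  V_q(n, t) = 1 + 42 = 43.
Step 2: q^n = 4^14 = 268435456.
Step 3: Hamming bound ⌊q^n / V_q(n,t)⌋ = ⌊268435456/43⌋ = 6242685.
Step 4: Compare |C| = 2269001 to 6242685: satisfied.
The claimed |C| lies below the Hamming bound.


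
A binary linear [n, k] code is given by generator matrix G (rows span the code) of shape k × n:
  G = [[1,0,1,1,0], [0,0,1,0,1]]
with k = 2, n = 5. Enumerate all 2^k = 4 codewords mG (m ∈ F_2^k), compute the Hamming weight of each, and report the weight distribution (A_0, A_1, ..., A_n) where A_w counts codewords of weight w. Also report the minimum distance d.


Weight distribution: A_0 = 1, A_2 = 1, A_3 = 2. Minimum distance d = 2.

Enumerate all 2^2 = 4 messages m ∈ F_2^2.
For each, compute codeword c = mG in F_2^5, then tally its weight.
  m = 00 → c = 00000, weight = 0.
  m = 10 → c = 10110, weight = 3.
  m = 01 → c = 00101, weight = 2.
  m = 11 → c = 10011, weight = 3.
Tally weights:
  weight 0: 1 codewords.
  weight 2: 1 codewords.
  weight 3: 2 codewords.
Minimum distance d = smallest w > 0 with A_w > 0 = 2.
Sanity: Σ A_w = 4 = 2^2 = 4 ✓.


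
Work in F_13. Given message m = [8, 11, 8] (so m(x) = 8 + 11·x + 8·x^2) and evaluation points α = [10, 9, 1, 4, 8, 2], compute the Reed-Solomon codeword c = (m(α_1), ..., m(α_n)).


c = [8, 1, 1, 11, 10, 10]

Message polynomial: m(x) = 8 + 11·x + 8·x^2 (mod 13).
For each evaluation point α_i, compute m(α_i) mod 13:
  α_1 = 10: Horner steps 8 → 0 → 8, so m(10) = 8.
  α_2 = 9: Horner steps 8 → 5 → 1, so m(9) = 1.
  α_3 = 1: Horner steps 8 → 6 → 1, so m(1) = 1.
  α_4 = 4: Horner steps 8 → 4 → 11, so m(4) = 11.
  α_5 = 8: Horner steps 8 → 10 → 10, so m(8) = 10.
  α_6 = 2: Horner steps 8 → 1 → 10, so m(2) = 10.
Codeword c = [8, 1, 1, 11, 10, 10] ∈ F_13^6.


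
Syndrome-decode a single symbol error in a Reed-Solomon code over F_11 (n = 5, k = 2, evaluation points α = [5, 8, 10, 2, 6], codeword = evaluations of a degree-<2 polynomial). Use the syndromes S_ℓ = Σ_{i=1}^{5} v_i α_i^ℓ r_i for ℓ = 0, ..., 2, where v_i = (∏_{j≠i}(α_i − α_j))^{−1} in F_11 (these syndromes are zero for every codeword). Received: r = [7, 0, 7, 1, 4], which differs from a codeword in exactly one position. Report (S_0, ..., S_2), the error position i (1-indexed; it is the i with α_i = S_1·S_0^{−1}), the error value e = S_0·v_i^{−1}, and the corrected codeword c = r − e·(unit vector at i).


S = (10, 6, 8), error at position 1, error magnitude e = 1, c = [6, 0, 7, 1, 4].

Step 1: column multipliers v_i = (∏_{j≠i}(α_i − α_j))^{−1} mod 11.
  i = 1 (α = 5): (5−8)(5−10)(5−2)(5−6) = (−3)·(−5)·3·(−1) = −45 ≡ 10, so v_1 = 10^{−1} = 10 (mod 11).
  i = 2 (α = 8): (8−5)(8−10)(8−2)(8−6) = 3·(−2)·6·2 = −72 ≡ 5, so v_2 = 5^{−1} = 9 (mod 11).
  i = 3 (α = 10): (10−5)(10−8)(10−2)(10−6) = 5·2·8·4 = 320 ≡ 1, so v_3 = 1^{−1} = 1 (mod 11).
  i = 4 (α = 2): (2−5)(2−8)(2−10)(2−6) = (−3)·(−6)·(−8)·(−4) = 576 ≡ 4, so v_4 = 4^{−1} = 3 (mod 11).
  i = 5 (α = 6): (6−5)(6−8)(6−10)(6−2) = 1·(−2)·(−4)·4 = 32 ≡ 10, so v_5 = 10^{−1} = 10 (mod 11).
  v = [10, 9, 1, 3, 10].
Step 2: syndromes of r = [7, 0, 7, 1, 4] (all sums mod 11).
  S_0 = Σ v_i r_i = 10·7 + 9·0 + 1·7 + 3·1 + 10·4 = 120 ≡ 10.
  S_1 = Σ v_i α_i r_i = 10·5·7 + 9·8·0 + 1·10·7 + 3·2·1 + 10·6·4 = 666 ≡ 6.
  α_i^2 mod 11 = [3, 9, 1, 4, 3].
  S_2 = Σ v_i α_i^2 r_i = 10·3·7 + 9·9·0 + 1·1·7 + 3·4·1 + 10·3·4 = 349 ≡ 8.
  S = (10, 6, 8) ≠ 0, so r is not a codeword (an error is present).
Step 3: locate the error. For a single error e at position i, S_ℓ = v_i·e·α_i^ℓ, so α_err = S_1/S_0.
  S_0^{−1} = 10^{−1} = 10 (mod 11), so α_err = 6·10 = 60 ≡ 5 = α_1. Error position i = 1.
  Consistency check: S_2/S_1 = 8·2 = 16 ≡ 5 = α_err ✓ (single-error assumption holds).
Step 4: error magnitude e = S_0/v_1 = S_0·∏_{j≠1}(α_1 − α_j) = 10·10 = 100 ≡ 1 (mod 11).
Step 5: correct position 1: c_1 = r_1 − e = 7 − 1 ≡ 6 (mod 11). Hence c = [6, 0, 7, 1, 4].
  Check: interpolating c through the α_i gives m(x) = 5 + 9·x (degree < 2) with m(α_i) = c_i for every i, so c is indeed a codeword.


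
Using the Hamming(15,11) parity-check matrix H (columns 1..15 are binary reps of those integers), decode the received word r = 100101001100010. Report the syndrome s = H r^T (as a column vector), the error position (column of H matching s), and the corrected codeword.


s = (1, 1, 1, 0)^T, error position = 14, corrected codeword c = 100101001100000

Compute s = H r^T mod 2 one row at a time:
  s_1 = 0 + 1 + 1 + 0 + 0 + 0 + 1 + 0 = 3 ≡ 1 (mod 2).
  s_2 = 1 + 0 + 1 + 0 + 0 + 0 + 1 + 0 = 3 ≡ 1 (mod 2).
  s_3 = 0 + 0 + 1 + 0 + 1 + 0 + 1 + 0 = 3 ≡ 1 (mod 2).
  s_4 = 1 + 0 + 0 + 0 + 1 + 0 + 0 + 0 = 2 ≡ 0 (mod 2).
s = (1, 1, 1, 0)^T — this equals column 14 of H (binary 1110), so error is at position 14.
Correct: flip bit 14 of r = 100101001100010 to get c = 100101001100000.


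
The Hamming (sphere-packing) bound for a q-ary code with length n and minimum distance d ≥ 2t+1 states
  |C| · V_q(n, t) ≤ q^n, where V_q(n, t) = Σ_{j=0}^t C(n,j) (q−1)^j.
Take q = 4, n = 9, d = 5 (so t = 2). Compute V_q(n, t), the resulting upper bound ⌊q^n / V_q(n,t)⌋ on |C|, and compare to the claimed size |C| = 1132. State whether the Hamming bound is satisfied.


V_q(n, t) = 352, q^n = 262144, Hamming bound = 744, |C| = 1132 > bound (violated).

Step 1: Compute V_q(n, t) = Σ_{j=0}^2 C(n, j) (q−1)^j.
  j = 0: C(9,0)·(3)^0 = 1·1 = 1.
  j = 1: C(9,1)·(3)^1 = 9·3 = 27.
  j = 2: C(9,2)·(3)^2 = 36·9 = 324.
  V_q(n, t) = 1 + 27 + 324 = 352.
Step 2: q^n = 4^9 = 262144.
Step 3: Hamming bound ⌊q^n / V_q(n,t)⌋ = ⌊262144/352⌋ = 744.
Step 4: Compare |C| = 1132 to 744: violated.
The claimed |C| lies above the Hamming bound, so no 4-ary code of length 9 with d ≥ 5 can have 1132 codewords.


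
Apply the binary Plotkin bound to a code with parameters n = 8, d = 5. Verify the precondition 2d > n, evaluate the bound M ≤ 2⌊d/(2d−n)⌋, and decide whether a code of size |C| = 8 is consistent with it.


Plotkin bound M ≤ 4; given |C| = 8 > bound (violated).

Check applicability: 2d = 10, n = 8.
2d − n = 2 > 0, so Plotkin applies.
Compute d/(2d−n) = 5/2 ≈ 2.5000.
⌊d/(2d−n)⌋ = 2.
Plotkin bound: M ≤ 2·2 = 4.
Given |C| = 8, check: VIOLATED.
This |C| is above the Plotkin bound, so no binary code with n = 8, d = 5 and 8 codewords exists.


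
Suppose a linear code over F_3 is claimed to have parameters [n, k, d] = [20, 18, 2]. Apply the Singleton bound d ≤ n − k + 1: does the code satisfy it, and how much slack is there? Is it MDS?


Singleton RHS = n − k + 1 = 3, slack = 1, bound satisfied, not MDS.

Singleton bound: d ≤ n − k + 1.
Here n = 20, k = 18, so n − k + 1 = 3.
Given d = 2, check d ≤ 3: YES.
Slack = (n − k + 1) − d = 1.
The code is NOT MDS (slack = 1 > 0).
Description: the claimed parameters are [20, 18, 2]_3; such a code would be non-MDS.


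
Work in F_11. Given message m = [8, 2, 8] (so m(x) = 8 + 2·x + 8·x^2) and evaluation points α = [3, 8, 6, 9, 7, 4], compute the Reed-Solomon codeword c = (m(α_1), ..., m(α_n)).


c = [9, 8, 0, 3, 7, 1]

Message polynomial: m(x) = 8 + 2·x + 8·x^2 (mod 11).
For each evaluation point α_i, compute m(α_i) mod 11:
  α_1 = 3: Horner steps 8 → 4 → 9, so m(3) = 9.
  α_2 = 8: Horner steps 8 → 0 → 8, so m(8) = 8.
  α_3 = 6: Horner steps 8 → 6 → 0, so m(6) = 0.
  α_4 = 9: Horner steps 8 → 8 → 3, so m(9) = 3.
  α_5 = 7: Horner steps 8 → 3 → 7, so m(7) = 7.
  α_6 = 4: Horner steps 8 → 1 → 1, so m(4) = 1.
Codeword c = [9, 8, 0, 3, 7, 1] ∈ F_11^6.
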